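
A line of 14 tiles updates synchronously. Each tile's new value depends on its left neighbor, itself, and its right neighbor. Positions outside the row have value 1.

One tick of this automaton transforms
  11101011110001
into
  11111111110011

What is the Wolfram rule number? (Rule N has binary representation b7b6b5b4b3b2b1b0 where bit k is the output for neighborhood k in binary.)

position 0: 111 → 1  (bit 7 = 1)
position 2: 110 → 1  (bit 6 = 1)
position 3: 101 → 1  (bit 5 = 1)
position 10: 100 → 0  (bit 4 = 0)
position 6: 011 → 1  (bit 3 = 1)
position 4: 010 → 1  (bit 2 = 1)
position 12: 001 → 1  (bit 1 = 1)
position 11: 000 → 0  (bit 0 = 0)
bits b7..b0 = 11101110 = 238

238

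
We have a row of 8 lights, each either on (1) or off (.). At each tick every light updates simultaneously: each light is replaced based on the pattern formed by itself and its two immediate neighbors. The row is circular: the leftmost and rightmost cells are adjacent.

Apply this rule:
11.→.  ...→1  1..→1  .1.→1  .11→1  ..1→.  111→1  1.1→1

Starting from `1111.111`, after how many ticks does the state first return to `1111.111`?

8

111.1111
11.11111
1.111111
.1111111
1111111.
111111.1
11111.11
1111.111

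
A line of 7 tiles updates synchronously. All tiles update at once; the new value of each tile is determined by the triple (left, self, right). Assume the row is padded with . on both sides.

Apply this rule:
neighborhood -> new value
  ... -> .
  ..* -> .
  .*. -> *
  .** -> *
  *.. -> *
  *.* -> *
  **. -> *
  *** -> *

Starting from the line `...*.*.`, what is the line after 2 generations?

...****

...****
...****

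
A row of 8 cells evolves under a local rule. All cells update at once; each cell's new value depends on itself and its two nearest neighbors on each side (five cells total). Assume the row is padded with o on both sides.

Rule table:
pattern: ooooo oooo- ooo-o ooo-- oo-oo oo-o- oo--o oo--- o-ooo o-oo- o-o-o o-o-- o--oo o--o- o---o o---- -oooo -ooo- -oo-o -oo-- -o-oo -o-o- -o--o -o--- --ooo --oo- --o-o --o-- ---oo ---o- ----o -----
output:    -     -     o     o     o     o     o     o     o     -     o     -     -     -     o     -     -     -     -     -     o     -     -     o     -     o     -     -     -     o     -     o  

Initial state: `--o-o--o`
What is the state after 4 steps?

oo-oo--o

o-------
oo-ooo--
-ooo-oo-
oo-oo--o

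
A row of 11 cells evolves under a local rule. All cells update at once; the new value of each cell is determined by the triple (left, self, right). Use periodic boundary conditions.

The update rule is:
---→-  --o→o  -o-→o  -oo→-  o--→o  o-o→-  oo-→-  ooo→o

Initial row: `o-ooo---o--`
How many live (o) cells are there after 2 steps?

7

o--o-o-oooo
-ooo-o--ooo
count of o: 7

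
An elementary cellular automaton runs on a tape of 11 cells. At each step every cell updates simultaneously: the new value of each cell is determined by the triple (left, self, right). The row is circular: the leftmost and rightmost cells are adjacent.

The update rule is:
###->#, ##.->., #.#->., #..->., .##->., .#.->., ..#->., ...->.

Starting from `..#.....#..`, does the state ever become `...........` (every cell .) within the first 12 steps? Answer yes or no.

...........
all cells are . at step 1

yes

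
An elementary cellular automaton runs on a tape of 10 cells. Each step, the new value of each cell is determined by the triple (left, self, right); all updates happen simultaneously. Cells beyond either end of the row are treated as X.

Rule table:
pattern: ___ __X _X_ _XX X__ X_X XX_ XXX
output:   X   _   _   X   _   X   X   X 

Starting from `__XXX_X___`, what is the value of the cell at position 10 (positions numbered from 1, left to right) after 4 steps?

step 1: __XXXX__X_
step 2: __XXXX___X
step 3: __XXXX_X_X
step 4: __XXXXX_XX
position 10 holds X

X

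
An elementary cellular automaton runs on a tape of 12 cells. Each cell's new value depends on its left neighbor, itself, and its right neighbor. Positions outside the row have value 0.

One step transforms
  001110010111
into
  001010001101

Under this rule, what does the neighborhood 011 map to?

At position 2 the neighborhood is 011; the next row has 1 there.

1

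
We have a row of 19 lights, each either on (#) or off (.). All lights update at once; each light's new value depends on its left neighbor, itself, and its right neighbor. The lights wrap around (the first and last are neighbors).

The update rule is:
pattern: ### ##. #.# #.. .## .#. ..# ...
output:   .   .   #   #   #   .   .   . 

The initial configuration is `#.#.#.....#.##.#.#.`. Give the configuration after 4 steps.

#.#.#.#.#....#.#.#.

.#.#.#.....##.#.#.#
#.#.#.#....#.#.#.#.
.#.#.#.#....#.#.#.#
#.#.#.#.#....#.#.#.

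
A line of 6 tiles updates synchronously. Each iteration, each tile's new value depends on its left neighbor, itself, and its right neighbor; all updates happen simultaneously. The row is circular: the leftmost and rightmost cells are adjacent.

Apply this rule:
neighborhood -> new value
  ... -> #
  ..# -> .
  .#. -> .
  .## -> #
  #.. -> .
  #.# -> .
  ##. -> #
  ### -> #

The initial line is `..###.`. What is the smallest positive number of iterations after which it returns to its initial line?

iteration 1: #.###.
iteration 2: ..###.

2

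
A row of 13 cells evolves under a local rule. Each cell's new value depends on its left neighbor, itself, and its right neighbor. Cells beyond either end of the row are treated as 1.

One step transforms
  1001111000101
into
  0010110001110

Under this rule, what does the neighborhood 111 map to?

At position 4 the neighborhood is 111; the next row has 1 there.

1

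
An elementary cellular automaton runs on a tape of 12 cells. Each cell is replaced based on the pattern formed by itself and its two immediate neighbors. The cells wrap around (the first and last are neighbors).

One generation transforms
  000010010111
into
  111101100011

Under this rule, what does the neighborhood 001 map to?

At position 3 the neighborhood is 001; the next row has 1 there.

1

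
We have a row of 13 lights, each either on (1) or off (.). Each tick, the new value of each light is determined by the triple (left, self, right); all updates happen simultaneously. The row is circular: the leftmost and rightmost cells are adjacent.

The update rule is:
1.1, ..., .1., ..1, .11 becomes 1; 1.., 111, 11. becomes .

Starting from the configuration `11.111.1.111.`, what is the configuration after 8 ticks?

1.11..1111..1
.11..11....11
11..11..1111.
1..11..11...1
..11..11..111
.11..11..11..
11..11..11..1
...11..11..11

...11..11..11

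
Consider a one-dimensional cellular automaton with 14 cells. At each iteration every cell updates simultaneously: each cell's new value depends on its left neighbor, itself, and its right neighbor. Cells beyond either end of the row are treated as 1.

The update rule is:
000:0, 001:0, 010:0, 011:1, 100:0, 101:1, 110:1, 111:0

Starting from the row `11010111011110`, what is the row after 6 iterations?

01101101110011
11111111010010
00000001100001
00000001100001  (fixed point — unchanged through iteration 6)

00000001100001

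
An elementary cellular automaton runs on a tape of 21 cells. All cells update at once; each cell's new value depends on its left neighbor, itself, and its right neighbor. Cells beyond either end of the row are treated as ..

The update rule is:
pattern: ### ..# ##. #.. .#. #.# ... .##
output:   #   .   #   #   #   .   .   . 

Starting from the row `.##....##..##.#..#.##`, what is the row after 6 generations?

.......##..#.##.#.#.#

generation 1: ..##....##..#.##.#..#
generation 2: ...##....##.#..#.##.#
generation 3: ....##....#.##.#..#.#
generation 4: .....##...#..#.##.#.#
generation 5: ......##..##.#..#.#.#
generation 6: .......##..#.##.#.#.#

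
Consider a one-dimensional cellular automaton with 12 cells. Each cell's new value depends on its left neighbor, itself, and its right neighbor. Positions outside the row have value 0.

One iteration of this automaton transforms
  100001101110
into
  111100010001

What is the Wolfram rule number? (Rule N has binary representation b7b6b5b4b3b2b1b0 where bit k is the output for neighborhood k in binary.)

53

position 9: 111 → 0  (bit 7 = 0)
position 6: 110 → 0  (bit 6 = 0)
position 7: 101 → 1  (bit 5 = 1)
position 1: 100 → 1  (bit 4 = 1)
position 5: 011 → 0  (bit 3 = 0)
position 0: 010 → 1  (bit 2 = 1)
position 4: 001 → 0  (bit 1 = 0)
position 2: 000 → 1  (bit 0 = 1)
bits b7..b0 = 00110101 = 53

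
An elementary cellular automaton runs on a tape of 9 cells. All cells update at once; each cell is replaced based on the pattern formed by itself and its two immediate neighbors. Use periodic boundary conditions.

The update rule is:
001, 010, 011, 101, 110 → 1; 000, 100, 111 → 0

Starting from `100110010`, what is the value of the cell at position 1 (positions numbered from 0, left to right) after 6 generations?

1

generation 1: 101110111
generation 2: 111011100
generation 3: 101110101
generation 4: 111011111
generation 5: 001110000
generation 6: 011010000
position 1 holds 1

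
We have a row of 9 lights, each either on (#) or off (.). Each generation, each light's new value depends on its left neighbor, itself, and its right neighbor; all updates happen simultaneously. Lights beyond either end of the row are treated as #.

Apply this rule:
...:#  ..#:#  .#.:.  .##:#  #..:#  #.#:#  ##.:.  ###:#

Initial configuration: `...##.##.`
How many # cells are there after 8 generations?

####.##.#
###.##.##
##.##.###
#.##.####
.##.#####
##.######
#.#######
.########
count of #: 8

8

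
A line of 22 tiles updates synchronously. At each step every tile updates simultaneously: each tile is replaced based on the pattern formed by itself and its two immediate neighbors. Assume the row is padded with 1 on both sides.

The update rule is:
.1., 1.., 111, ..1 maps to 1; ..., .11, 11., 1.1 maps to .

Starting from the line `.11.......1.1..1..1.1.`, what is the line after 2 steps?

step 1: ...1.....11.1111111.1.
step 2: 1.111...1....11111..1.

1.111...1....11111..1.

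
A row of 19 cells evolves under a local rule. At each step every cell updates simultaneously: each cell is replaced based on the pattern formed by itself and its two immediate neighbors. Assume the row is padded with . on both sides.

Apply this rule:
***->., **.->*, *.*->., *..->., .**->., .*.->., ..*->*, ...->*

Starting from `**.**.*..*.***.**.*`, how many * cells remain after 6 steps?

.*..*...*....*..*..
*..*..**..***..*..*
..*..*.*.*..*.*..*.
**..*......*....*..
.*.*..*****..***..*
*....*....*.*..*.*.
count of *: 6

6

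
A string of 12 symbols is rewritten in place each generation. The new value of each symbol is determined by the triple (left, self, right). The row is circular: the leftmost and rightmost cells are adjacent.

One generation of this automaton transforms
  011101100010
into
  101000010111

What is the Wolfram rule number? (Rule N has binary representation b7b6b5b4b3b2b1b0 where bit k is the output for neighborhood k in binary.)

position 2: 111 → 1  (bit 7 = 1)
position 3: 110 → 0  (bit 6 = 0)
position 4: 101 → 0  (bit 5 = 0)
position 7: 100 → 1  (bit 4 = 1)
position 1: 011 → 0  (bit 3 = 0)
position 10: 010 → 1  (bit 2 = 1)
position 0: 001 → 1  (bit 1 = 1)
position 8: 000 → 0  (bit 0 = 0)
bits b7..b0 = 10010110 = 150

150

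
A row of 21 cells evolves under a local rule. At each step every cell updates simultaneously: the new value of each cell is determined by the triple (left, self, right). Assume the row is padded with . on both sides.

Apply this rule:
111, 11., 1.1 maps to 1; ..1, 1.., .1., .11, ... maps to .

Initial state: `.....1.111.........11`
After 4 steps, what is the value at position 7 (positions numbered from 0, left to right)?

step 1: ......1.11..........1
step 2: .......1.1...........
step 3: ........1............
step 4: .....................
position 7 holds .

.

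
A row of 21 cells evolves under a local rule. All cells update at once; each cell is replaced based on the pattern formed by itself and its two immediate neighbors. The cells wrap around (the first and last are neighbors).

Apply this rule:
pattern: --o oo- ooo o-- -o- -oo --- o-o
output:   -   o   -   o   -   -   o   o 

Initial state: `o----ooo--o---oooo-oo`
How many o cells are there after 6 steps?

11

oooo---oo--oo----oo--
---ooo--oo--oooo--oo-
oo---oo--oo----oo--oo
-ooo--oo--oooo--oo---
---oo--oo----oo--oooo
oo--oo--oooo--oo----o
count of o: 11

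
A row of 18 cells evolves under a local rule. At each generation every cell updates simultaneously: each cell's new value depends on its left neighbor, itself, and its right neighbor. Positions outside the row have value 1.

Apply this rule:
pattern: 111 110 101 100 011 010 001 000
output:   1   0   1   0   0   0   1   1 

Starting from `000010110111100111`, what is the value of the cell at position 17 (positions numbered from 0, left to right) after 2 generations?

1

011101001011001011
101010010100010101
position 17 holds 1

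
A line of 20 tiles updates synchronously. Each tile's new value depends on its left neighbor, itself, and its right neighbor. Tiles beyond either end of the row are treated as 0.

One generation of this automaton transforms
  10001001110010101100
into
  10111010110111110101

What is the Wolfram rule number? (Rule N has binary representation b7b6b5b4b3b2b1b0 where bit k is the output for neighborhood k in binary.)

231

position 8: 111 → 1  (bit 7 = 1)
position 9: 110 → 1  (bit 6 = 1)
position 13: 101 → 1  (bit 5 = 1)
position 1: 100 → 0  (bit 4 = 0)
position 7: 011 → 0  (bit 3 = 0)
position 0: 010 → 1  (bit 2 = 1)
position 3: 001 → 1  (bit 1 = 1)
position 2: 000 → 1  (bit 0 = 1)
bits b7..b0 = 11100111 = 231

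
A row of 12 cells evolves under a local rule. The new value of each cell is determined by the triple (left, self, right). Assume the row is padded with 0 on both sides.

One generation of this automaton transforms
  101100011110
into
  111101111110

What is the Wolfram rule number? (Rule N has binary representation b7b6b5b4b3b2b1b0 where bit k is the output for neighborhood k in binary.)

239

position 8: 111 → 1  (bit 7 = 1)
position 3: 110 → 1  (bit 6 = 1)
position 1: 101 → 1  (bit 5 = 1)
position 4: 100 → 0  (bit 4 = 0)
position 2: 011 → 1  (bit 3 = 1)
position 0: 010 → 1  (bit 2 = 1)
position 6: 001 → 1  (bit 1 = 1)
position 5: 000 → 1  (bit 0 = 1)
bits b7..b0 = 11101111 = 239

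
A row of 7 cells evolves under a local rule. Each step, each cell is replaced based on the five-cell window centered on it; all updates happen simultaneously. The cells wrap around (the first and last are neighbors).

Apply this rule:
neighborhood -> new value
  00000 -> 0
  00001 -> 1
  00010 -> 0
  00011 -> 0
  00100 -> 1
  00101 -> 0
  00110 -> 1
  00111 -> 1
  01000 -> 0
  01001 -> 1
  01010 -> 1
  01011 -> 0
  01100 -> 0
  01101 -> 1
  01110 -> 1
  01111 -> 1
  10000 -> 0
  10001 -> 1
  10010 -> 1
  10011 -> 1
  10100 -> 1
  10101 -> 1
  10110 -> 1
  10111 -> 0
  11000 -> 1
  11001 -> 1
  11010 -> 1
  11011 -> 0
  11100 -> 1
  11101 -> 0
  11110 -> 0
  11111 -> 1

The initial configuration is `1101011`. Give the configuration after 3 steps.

1000011

0011001
1110111
1000011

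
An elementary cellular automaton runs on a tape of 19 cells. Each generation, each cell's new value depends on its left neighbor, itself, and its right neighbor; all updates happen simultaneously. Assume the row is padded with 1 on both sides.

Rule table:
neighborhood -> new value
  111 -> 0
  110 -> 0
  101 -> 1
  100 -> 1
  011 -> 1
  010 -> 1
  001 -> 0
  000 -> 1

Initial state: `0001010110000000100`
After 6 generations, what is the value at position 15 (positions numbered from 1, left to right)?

1101111101111110110
0011000011000001101
1010111010111101011
0111100111100011110
1100010100011010001
0011011111010111101
position 15 holds 1

1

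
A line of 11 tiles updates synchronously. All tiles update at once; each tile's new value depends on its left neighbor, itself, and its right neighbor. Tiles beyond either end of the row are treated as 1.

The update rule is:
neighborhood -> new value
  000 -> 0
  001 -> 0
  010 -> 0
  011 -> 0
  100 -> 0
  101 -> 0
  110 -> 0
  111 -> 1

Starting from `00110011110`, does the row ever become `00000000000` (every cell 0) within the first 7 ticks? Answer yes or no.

yes

00000001100
00000000000
all cells are 0 at tick 2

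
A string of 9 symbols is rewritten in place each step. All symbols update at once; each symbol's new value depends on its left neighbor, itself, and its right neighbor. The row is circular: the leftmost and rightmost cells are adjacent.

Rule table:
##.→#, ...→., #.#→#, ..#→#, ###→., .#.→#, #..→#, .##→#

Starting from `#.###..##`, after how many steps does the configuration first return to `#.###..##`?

2

###.####.
#.###..##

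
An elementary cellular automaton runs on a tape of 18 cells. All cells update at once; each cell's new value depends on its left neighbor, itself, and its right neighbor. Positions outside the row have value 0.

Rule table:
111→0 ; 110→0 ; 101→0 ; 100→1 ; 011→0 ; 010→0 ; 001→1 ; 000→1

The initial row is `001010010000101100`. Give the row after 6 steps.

001110000000111100

step 1: 110001101111000011
step 2: 001110000000111100
step 3: 110001111111000011
step 4: 001110000000111100  (repeats step 2; period 2)
step 6: 001110000000111100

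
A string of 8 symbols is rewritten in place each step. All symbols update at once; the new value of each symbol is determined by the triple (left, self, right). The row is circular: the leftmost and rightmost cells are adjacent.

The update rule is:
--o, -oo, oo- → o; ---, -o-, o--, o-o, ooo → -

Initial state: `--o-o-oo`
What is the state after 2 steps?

-----ooo

-o----oo
-----ooo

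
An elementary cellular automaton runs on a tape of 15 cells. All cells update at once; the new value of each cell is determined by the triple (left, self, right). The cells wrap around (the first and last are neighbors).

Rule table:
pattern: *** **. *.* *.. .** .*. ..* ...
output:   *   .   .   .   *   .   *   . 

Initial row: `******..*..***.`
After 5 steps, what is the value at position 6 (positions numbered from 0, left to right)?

*

step 1: *****..*..***..
step 2: ****..*..***..*
step 3: ***..*..***..**
step 4: **..*..***..***
step 5: *..*..***..****
position 6 holds *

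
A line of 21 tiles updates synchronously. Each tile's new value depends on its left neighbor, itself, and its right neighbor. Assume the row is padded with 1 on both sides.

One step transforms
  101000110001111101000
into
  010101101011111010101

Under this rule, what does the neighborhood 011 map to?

1

At position 6 the neighborhood is 011; the next row has 1 there.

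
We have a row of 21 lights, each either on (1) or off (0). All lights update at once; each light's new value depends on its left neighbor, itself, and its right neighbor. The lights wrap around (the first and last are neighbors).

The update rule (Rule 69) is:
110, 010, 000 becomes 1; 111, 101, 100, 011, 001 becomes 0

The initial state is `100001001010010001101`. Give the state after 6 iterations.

101101001010010100100
100101001010010100100
100101001010010100100  (fixed point — unchanged through iteration 6)

100101001010010100100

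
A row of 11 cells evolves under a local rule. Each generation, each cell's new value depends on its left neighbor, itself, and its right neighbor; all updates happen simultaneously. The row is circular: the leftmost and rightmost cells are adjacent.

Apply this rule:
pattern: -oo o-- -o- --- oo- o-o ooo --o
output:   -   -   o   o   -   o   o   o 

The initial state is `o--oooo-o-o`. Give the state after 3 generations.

-oo--oooo-o

--o-oo-ooo-
oooo--o-o--
-oo--oooo-o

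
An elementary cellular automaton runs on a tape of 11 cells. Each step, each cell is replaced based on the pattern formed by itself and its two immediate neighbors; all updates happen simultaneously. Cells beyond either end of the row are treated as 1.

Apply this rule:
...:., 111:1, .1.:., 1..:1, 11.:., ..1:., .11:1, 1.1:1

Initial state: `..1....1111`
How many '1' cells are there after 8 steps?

step 1: 1..1...1111
step 2: .1..1..1111
step 3: 1.1..1.1111
step 4: .1.1..11111
step 5: 1.1.1.11111
step 6: .1.1.111111
step 7: 1.1.1111111
step 8: .1.11111111
count of 1: 9

9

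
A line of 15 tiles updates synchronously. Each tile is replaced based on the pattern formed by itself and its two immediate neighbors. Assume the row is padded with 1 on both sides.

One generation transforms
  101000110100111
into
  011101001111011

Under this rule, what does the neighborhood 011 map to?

0

At position 6 the neighborhood is 011; the next row has 0 there.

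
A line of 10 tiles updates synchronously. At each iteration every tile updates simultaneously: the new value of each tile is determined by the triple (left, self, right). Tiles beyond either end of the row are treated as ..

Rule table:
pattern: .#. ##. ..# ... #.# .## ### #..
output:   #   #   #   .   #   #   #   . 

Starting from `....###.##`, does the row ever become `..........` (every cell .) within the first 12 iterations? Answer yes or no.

no

iteration 1: ...#######
iteration 2: ..########
iteration 3: .#########
iteration 4: ##########
iteration 5: ##########  (fixed point — unchanged through iteration 12)
iteration 12 is ##########, still not uniform .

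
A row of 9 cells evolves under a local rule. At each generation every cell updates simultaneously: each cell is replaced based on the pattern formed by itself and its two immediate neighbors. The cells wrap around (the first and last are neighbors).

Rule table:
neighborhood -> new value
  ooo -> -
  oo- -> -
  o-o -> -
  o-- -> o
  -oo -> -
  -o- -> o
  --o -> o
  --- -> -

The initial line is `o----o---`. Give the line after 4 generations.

oooooo---

generation 1: oo--ooo-o
generation 2: --oo-----
generation 3: -o--o----
generation 4: oooooo---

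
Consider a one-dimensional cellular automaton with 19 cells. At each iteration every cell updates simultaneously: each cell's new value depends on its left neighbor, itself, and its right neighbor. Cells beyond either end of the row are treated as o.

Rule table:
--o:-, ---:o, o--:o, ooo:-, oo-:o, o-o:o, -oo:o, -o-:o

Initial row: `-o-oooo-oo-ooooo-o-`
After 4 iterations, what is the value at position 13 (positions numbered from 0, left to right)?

oooo--oooooo---oooo
---oo-o----ooo-o---
oo-ooooooo-o-ooooo-
-ooo-----ooooo---oo
position 13 holds o

o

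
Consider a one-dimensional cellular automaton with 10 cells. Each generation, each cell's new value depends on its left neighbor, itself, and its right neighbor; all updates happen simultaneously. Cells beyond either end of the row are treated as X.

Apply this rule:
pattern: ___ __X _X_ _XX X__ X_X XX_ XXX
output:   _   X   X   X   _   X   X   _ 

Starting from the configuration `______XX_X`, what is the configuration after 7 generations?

_X__XX____

generation 1: _____XXXXX
generation 2: ____XX____
generation 3: ___XXX___X
generation 4: __XX_X__XX
generation 5: _XXXXX_XX_
generation 6: XX___XXXXX
generation 7: _X__XX____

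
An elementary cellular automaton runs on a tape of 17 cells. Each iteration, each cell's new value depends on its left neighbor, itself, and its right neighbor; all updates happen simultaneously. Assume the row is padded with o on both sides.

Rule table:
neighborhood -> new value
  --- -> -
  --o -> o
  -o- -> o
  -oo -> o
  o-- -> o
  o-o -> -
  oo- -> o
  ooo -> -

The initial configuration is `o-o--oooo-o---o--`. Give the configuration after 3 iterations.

o-oooo--o-oo-oooo
o-o--oooo-oo-o---
o-oooo--o-oo-oo-o

o-oooo--o-oo-oo-o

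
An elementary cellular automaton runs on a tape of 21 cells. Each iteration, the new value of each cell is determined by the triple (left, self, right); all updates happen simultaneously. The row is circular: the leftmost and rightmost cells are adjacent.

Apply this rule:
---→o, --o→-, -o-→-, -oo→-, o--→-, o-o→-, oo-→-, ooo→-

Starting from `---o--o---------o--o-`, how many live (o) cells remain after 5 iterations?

9

oo------ooooooo------
---oooo---------oooo-
oo------ooooooo------  (repeats iteration 1; period 2)
iteration 5: oo------ooooooo------
count of o: 9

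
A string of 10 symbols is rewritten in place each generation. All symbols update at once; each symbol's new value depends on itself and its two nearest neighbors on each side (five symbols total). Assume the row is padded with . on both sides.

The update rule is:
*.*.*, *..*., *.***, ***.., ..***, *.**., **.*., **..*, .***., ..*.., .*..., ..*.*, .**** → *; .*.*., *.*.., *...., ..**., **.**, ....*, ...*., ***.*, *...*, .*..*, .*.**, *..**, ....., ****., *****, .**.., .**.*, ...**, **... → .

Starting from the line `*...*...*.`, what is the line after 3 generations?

..**..**..

**..**..**
..*...*...
..**..**..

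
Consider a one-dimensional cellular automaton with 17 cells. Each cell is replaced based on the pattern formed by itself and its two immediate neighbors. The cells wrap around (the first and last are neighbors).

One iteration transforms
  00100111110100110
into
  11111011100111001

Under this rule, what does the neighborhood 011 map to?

0

At position 5 the neighborhood is 011; the next row has 0 there.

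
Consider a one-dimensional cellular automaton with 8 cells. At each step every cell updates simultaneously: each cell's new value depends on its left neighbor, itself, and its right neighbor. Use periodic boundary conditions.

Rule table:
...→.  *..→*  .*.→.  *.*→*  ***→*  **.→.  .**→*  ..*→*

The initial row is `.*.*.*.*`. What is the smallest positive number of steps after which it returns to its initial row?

2

step 1: *.*.*.*.
step 2: .*.*.*.*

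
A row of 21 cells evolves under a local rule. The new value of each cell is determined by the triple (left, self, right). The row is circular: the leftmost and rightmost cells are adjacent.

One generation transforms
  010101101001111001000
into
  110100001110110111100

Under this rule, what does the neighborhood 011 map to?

At position 5 the neighborhood is 011; the next row has 0 there.

0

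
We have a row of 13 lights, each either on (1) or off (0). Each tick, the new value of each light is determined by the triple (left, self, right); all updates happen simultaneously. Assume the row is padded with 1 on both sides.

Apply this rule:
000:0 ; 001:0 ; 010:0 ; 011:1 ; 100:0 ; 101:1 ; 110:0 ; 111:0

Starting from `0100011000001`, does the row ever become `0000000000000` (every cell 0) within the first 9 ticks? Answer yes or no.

no

tick 1: 1000010000001
tick 2: 0000000000001
tick 3: 0000000000001  (fixed point — unchanged through tick 9)
tick 9 is 0000000000001, still not uniform 0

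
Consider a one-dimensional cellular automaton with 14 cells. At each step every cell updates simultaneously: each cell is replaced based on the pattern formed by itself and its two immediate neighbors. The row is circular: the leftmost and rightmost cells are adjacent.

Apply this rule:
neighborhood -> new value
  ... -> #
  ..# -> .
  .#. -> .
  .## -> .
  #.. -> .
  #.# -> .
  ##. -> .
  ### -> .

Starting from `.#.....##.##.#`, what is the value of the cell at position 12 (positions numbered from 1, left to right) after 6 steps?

#

...###........
##.....#######
...###........  (repeats step 1; period 2)
step 6: ##.....#######
position 12 holds #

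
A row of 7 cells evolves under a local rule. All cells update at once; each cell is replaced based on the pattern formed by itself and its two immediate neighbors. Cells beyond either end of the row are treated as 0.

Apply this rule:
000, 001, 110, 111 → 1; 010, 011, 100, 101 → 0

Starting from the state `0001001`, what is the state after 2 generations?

1110010
0110100

0110100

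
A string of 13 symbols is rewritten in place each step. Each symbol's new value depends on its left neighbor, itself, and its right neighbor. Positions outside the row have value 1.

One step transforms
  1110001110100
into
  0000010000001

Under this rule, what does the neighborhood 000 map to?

0

At position 4 the neighborhood is 000; the next row has 0 there.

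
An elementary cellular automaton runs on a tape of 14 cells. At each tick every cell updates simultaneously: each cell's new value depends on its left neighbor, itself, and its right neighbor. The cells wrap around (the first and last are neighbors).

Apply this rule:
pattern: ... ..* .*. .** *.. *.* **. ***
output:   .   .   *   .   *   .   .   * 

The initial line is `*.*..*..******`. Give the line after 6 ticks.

..**.**..*****
*......*..***.
**.....**..*..
..*......*.**.
..**.....*...*
*...*....**..*

*...*....**..*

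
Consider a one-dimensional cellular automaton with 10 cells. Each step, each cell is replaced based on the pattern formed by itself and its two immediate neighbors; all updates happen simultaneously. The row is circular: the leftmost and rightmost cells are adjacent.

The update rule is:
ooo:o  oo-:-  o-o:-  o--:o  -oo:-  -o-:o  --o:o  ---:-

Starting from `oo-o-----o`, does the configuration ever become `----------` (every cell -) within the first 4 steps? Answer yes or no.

no

o--oo---o-
ooo--o-oo-
-o-ooo----
oo--o-o---
step 4 is oo--o-o---, still not uniform -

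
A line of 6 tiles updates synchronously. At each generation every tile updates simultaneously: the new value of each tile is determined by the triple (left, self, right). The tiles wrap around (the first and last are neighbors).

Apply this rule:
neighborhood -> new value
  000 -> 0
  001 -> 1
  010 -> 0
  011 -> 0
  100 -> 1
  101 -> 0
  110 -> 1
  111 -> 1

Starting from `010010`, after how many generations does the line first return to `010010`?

101101
100100
011011
001001
110110
010010

6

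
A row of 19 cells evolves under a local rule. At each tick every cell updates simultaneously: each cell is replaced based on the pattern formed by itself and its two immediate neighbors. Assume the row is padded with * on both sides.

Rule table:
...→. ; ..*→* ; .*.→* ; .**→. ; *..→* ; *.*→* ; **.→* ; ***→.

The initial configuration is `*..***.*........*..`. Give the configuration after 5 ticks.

*..**...**..***..**

***..****......****
..***...**....*....
**..**.*.**..***..*
.***.****.***..***.
*..**...**..***..**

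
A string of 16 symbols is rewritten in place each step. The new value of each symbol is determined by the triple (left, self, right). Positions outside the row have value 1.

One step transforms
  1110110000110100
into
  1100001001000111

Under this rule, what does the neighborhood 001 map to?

1

At position 9 the neighborhood is 001; the next row has 1 there.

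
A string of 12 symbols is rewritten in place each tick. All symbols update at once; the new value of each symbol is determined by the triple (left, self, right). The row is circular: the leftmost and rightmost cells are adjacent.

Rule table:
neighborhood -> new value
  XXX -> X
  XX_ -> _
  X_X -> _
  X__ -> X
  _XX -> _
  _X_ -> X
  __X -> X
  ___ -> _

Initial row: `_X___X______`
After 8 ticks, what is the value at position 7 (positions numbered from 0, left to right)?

tick 1: XXX_XXX_____
tick 2: _X___X_X___X
tick 3: _XX_XX_XX_XX
tick 4: ____________
tick 5: ____________  (fixed point — unchanged through tick 8)
position 7 holds _

_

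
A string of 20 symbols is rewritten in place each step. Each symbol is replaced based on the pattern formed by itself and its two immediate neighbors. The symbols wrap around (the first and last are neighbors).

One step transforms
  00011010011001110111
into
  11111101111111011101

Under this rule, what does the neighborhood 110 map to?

1

At position 4 the neighborhood is 110; the next row has 1 there.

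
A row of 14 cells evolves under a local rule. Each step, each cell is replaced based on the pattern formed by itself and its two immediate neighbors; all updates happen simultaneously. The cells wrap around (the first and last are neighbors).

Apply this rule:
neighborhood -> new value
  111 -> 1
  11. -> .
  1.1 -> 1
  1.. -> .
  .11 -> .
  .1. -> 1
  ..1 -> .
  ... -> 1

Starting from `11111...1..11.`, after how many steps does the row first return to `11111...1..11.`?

.111..1.1....1
1.1...111.11.1
.11.1..1.1..1.
...11..111..1.
11......1...1.
...1111.1.1.11
.1..11.11111..
.1....1.111..1
11.11.11.1...1
1.1..1..11.1..
111..1....11..
.1...1.11.....
.1.1.11...1111
11111...1..11.

14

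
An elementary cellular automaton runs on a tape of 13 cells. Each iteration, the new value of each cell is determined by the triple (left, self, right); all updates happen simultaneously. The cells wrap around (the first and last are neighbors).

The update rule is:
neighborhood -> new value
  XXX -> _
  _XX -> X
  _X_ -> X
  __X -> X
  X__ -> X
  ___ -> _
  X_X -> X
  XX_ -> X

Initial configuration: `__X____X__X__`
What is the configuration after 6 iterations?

_XXX__XXXXXX_
XX_XXXX____XX
_XXX__XX__XX_
XX_XXXXXXXXXX
_XXX_________
XX_XX________

XX_XX________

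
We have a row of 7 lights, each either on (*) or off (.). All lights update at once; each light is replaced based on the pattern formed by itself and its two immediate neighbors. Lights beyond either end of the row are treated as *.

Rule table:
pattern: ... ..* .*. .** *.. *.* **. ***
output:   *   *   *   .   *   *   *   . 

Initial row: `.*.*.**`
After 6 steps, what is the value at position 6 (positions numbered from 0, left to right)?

*****..
....***
****...
...****
***....
..*****
position 6 holds *

*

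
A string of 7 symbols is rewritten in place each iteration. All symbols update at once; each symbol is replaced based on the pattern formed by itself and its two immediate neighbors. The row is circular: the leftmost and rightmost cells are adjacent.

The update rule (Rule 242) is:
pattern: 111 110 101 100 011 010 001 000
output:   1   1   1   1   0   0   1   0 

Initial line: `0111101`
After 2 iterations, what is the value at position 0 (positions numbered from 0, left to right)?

1011110
0101111
position 0 holds 0

0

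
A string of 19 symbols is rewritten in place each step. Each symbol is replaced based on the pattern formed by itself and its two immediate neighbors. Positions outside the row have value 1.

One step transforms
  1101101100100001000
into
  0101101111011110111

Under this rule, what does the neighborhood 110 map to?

1

At position 1 the neighborhood is 110; the next row has 1 there.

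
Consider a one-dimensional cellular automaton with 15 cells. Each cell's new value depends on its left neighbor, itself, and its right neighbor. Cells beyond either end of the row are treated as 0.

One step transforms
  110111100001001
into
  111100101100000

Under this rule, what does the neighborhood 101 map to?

1

At position 2 the neighborhood is 101; the next row has 1 there.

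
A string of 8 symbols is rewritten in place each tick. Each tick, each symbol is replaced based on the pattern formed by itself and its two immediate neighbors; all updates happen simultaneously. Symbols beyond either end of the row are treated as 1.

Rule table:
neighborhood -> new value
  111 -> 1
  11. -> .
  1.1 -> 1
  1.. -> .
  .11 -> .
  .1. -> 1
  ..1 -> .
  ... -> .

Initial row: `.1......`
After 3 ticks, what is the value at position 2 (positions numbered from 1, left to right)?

11......
1.......
........
position 2 holds .

.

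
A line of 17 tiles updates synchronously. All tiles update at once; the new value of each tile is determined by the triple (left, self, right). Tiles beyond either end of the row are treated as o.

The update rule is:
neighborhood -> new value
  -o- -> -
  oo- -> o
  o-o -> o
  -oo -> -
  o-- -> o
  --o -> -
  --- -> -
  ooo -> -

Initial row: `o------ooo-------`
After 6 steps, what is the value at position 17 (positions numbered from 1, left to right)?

oo-------oo------
-oo-------oo-----
o-oo-------oo----
oo-oo-------oo---
-oo-oo-------oo--
o-oo-oo-------oo-
position 17 holds -

-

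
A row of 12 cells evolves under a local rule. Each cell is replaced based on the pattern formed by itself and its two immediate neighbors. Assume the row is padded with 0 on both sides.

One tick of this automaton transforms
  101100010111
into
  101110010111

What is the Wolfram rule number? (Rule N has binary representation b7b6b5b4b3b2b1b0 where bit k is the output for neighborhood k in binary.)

220

position 10: 111 → 1  (bit 7 = 1)
position 3: 110 → 1  (bit 6 = 1)
position 1: 101 → 0  (bit 5 = 0)
position 4: 100 → 1  (bit 4 = 1)
position 2: 011 → 1  (bit 3 = 1)
position 0: 010 → 1  (bit 2 = 1)
position 6: 001 → 0  (bit 1 = 0)
position 5: 000 → 0  (bit 0 = 0)
bits b7..b0 = 11011100 = 220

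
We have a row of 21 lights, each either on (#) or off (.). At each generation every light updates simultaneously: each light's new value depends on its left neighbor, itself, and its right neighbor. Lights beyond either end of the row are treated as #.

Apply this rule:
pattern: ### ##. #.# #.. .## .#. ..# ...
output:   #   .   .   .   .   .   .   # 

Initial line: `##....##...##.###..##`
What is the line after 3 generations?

#..##....#.....#....#
......##...###...##..
.####....#..#..#.....

.####....#..#..#.....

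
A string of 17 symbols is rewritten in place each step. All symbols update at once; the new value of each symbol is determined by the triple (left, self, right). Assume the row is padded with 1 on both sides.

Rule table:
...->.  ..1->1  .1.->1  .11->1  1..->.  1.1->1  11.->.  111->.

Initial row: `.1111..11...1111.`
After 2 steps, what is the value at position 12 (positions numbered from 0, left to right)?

step 1: 11....11...11...1
step 2: .....11...11...11
position 12 holds .

.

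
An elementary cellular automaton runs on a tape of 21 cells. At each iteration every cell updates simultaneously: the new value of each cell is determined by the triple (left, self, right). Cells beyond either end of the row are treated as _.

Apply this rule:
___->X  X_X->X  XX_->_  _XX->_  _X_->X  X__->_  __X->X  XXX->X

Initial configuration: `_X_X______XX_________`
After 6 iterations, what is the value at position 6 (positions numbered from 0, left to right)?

XXXX_XXXXX___XXXXXXXX
_XX_X_XXX__XX_XXXXXX_
X__XXX_X__X__X_XXXX__
X_X_X_XX_XX_XXX_XX__X
XXXXXX__X__X_X_X___XX
_XXXX__XX_XXXXXX_XX__
position 6 holds _

_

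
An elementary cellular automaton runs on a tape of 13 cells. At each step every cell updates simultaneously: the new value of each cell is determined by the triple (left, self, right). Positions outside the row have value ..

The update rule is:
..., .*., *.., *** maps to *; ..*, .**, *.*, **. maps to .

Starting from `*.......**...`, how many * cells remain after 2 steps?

*******...***
.*****.**..*.
count of *: 8

8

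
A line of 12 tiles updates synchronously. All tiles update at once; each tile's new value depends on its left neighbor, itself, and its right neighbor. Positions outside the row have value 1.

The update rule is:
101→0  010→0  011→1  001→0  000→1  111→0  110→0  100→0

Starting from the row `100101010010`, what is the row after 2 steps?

000000000000
011111111110

011111111110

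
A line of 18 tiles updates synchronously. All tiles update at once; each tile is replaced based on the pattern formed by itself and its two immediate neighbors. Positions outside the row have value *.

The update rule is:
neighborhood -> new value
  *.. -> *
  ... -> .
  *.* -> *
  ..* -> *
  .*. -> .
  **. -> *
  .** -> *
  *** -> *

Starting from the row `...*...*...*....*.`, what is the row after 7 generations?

*******.**********

*.*.*.*.*.*.*..*.*
**.*.*.*.*.*.**.**
***.*.*.*.*.******
****.*.*.*.*******
*****.*.*.********
******.*.*********
*******.**********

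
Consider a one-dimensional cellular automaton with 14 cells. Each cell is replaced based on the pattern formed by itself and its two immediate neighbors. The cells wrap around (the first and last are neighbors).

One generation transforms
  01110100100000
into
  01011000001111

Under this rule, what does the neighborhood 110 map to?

1

At position 3 the neighborhood is 110; the next row has 1 there.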